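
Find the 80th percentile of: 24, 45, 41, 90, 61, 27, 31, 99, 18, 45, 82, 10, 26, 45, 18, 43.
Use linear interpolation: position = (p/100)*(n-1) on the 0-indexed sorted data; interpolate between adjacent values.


Sorted: 10, 18, 18, 24, 26, 27, 31, 41, 43, 45, 45, 45, 61, 82, 90, 99
n = 16
Index = 80/100 * 15 = 12.0000
Lower = data[12] = 61, Upper = data[13] = 82
P80 = 61 + 0*(21) = 61.0000

P80 = 61.0000


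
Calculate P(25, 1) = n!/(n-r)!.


P(25,1) = 25!/24!
= 15511210043330985984000000/620448401733239439360000
= 25

P(25,1) = 25


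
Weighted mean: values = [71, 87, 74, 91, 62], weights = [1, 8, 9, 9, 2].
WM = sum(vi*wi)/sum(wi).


Numerator = 71*1 + 87*8 + 74*9 + 91*9 + 62*2 = 2376
Denominator = 1 + 8 + 9 + 9 + 2 = 29
WM = 2376/29 = 81.9310

WM = 81.9310


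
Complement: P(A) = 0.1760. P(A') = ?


P(not A) = 1 - 0.1760 = 0.8240

P(not A) = 0.8240


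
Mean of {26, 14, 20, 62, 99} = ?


Sum = 26 + 14 + 20 + 62 + 99 = 221
n = 5
Mean = 221/5 = 44.2000

Mean = 44.2000


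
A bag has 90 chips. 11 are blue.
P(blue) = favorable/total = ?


P = 11/90 = 0.1222

P = 0.1222


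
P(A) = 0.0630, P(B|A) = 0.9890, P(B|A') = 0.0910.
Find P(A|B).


P(B) = P(B|A)*P(A) + P(B|A')*P(A')
= 0.9890*0.0630 + 0.0910*0.9370
= 0.062307 + 0.085267 = 0.147574
P(A|B) = 0.062307/0.147574 = 0.4222

P(A|B) = 0.4222


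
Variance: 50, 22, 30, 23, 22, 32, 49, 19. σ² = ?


Mean = 30.8750
Squared deviations: 365.7656, 78.7656, 0.7656, 62.0156, 78.7656, 1.2656, 328.5156, 141.0156
Sum = 1056.8750
Variance = 1056.8750/8 = 132.1094

Variance = 132.1094


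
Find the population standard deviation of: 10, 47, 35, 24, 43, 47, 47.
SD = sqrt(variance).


Mean = 36.1429
Variance = 176.1224
SD = sqrt(176.1224) = 13.2711

SD = 13.2711


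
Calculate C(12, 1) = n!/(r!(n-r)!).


C(12,1) = 12!/(1! × 11!)
= 479001600/(1 × 39916800)
= 12

C(12,1) = 12


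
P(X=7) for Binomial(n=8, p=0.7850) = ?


C(8,7) = 8
p^7 = 0.183691
(1-p)^1 = 0.215000
P = 8 * 0.183691 * 0.215000 = 0.3159

P(X=7) = 0.3159


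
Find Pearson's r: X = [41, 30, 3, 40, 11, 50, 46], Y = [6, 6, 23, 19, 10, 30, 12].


Mean X = 31.5714, Mean Y = 15.1429
SD X = 16.689236, SD Y = 8.458784
Cov = 10.061224
r = 10.061224/(16.689236*8.458784) = 0.0713

r = 0.0713


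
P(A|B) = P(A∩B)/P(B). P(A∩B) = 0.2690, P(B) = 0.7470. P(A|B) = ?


P(A|B) = 0.2690/0.7470 = 0.3601

P(A|B) = 0.3601


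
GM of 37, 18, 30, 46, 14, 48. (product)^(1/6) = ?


Product = 37 × 18 × 30 × 46 × 14 × 48 = 617621760
GM = 617621760^(1/6) = 29.1824

GM = 29.1824


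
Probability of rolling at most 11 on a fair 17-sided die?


Favorable outcomes (roll ≤ 11): 11
Total outcomes = 17
P = 11/17 = 0.6471

P = 0.6471


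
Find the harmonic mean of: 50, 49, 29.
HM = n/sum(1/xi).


Sum of reciprocals = 1/50 + 1/49 + 1/29 = 0.074891
HM = 3/0.074891 = 40.0583

HM = 40.0583


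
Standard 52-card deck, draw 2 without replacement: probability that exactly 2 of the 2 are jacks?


Hypergeometric: P(X=2) = C(4,2)·C(48,0) / C(52,2)
= 6 × 1 / 1326
= 6/1326 = 0.0045

P = 0.0045


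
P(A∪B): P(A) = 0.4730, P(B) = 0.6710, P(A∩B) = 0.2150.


P(A∪B) = 0.4730 + 0.6710 - 0.2150
= 1.1440 - 0.2150
= 0.9290

P(A∪B) = 0.9290


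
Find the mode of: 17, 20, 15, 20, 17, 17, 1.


Frequencies: 1:1, 15:1, 17:3, 20:2
Max frequency = 3
Mode = 17

Mode = 17


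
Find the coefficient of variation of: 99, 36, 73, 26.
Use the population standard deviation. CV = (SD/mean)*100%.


Mean = 58.5000
SD = 29.2104
CV = (29.2104/58.5000)*100 = 49.9324%

CV = 49.9324%


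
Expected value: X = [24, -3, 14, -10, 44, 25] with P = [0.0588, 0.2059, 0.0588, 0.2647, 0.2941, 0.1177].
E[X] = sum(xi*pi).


E[X] = 24*0.0588 - 3*0.2059 + 14*0.0588 - 10*0.2647 + 44*0.2941 + 25*0.1177
= 1.4112 - 0.6177 + 0.8232 - 2.6470 + 12.9404 + 2.9425
= 14.8526

E[X] = 14.8526


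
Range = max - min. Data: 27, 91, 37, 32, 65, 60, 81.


Max = 91, Min = 27
Range = 91 - 27 = 64

Range = 64


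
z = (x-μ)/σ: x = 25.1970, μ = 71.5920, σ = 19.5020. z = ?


z = (25.1970 - 71.5920)/19.5020
= -46.3950/19.5020
= -2.3790

z = -2.3790


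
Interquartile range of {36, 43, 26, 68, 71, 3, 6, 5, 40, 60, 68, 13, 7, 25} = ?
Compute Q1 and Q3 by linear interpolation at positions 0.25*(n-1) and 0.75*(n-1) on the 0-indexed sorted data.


Sorted: 3, 5, 6, 7, 13, 25, 26, 36, 40, 43, 60, 68, 68, 71
Q1 (25th %ile) = 8.5000
Q3 (75th %ile) = 55.7500
IQR = 55.7500 - 8.5000 = 47.2500

IQR = 47.2500


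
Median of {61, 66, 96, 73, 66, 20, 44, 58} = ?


Sorted: 20, 44, 58, 61, 66, 66, 73, 96
n = 8 (even)
Middle values: 61 and 66
Median = (61+66)/2 = 63.5000

Median = 63.5000


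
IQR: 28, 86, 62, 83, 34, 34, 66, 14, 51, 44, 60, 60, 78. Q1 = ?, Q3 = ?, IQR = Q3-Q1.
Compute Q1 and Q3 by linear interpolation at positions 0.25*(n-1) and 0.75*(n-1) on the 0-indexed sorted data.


Sorted: 14, 28, 34, 34, 44, 51, 60, 60, 62, 66, 78, 83, 86
Q1 (25th %ile) = 34.0000
Q3 (75th %ile) = 66.0000
IQR = 66.0000 - 34.0000 = 32.0000

IQR = 32.0000


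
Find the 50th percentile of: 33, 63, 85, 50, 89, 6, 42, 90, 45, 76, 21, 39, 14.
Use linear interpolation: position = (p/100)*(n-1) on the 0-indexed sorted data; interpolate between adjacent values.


Sorted: 6, 14, 21, 33, 39, 42, 45, 50, 63, 76, 85, 89, 90
n = 13
Index = 50/100 * 12 = 6.0000
Lower = data[6] = 45, Upper = data[7] = 50
P50 = 45 + 0*(5) = 45.0000

P50 = 45.0000


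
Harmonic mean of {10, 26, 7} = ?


Sum of reciprocals = 1/10 + 1/26 + 1/7 = 0.281319
HM = 3/0.281319 = 10.6641

HM = 10.6641


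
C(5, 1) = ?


C(5,1) = 5!/(1! × 4!)
= 120/(1 × 24)
= 5

C(5,1) = 5


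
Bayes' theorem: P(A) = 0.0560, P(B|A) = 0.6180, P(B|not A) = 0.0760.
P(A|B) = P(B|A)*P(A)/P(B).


P(B) = P(B|A)*P(A) + P(B|A')*P(A')
= 0.6180*0.0560 + 0.0760*0.9440
= 0.034608 + 0.071744 = 0.106352
P(A|B) = 0.034608/0.106352 = 0.3254

P(A|B) = 0.3254


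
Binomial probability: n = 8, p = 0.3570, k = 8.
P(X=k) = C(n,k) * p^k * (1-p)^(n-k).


C(8,8) = 1
p^8 = 0.000264
(1-p)^0 = 1.000000
P = 1 * 0.000264 * 1.000000 = 0.0003

P(X=8) = 0.0003


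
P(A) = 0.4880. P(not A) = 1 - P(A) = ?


P(not A) = 1 - 0.4880 = 0.5120

P(not A) = 0.5120


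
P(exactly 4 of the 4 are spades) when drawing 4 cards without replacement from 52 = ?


Hypergeometric: P(X=4) = C(13,4)·C(39,0) / C(52,4)
= 715 × 1 / 270725
= 715/270725 = 0.0026

P = 0.0026


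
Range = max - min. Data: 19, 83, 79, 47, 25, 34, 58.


Max = 83, Min = 19
Range = 83 - 19 = 64

Range = 64


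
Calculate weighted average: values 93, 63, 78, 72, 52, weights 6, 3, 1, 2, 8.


Numerator = 93*6 + 63*3 + 78*1 + 72*2 + 52*8 = 1385
Denominator = 6 + 3 + 1 + 2 + 8 = 20
WM = 1385/20 = 69.2500

WM = 69.2500


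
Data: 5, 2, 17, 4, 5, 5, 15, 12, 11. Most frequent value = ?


Frequencies: 2:1, 4:1, 5:3, 11:1, 12:1, 15:1, 17:1
Max frequency = 3
Mode = 5

Mode = 5


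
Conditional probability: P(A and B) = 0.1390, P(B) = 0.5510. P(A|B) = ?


P(A|B) = 0.1390/0.5510 = 0.2523

P(A|B) = 0.2523


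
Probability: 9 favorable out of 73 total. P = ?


P = 9/73 = 0.1233

P = 0.1233


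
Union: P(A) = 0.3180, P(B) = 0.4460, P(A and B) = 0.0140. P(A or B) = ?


P(A∪B) = 0.3180 + 0.4460 - 0.0140
= 0.7640 - 0.0140
= 0.7500

P(A∪B) = 0.7500


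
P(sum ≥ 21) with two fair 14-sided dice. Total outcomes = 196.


Total outcomes = 14×14 = 196
Favorable (sum ≥ 21): 36
P = 36/196 = 0.1837

P = 0.1837


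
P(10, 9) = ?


P(10,9) = 10!/1!
= 3628800/1
= 3628800

P(10,9) = 3628800


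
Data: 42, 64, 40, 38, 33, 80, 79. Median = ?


Sorted: 33, 38, 40, 42, 64, 79, 80
n = 7 (odd)
Middle value = 42

Median = 42


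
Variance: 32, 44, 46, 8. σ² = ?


Mean = 32.5000
Squared deviations: 0.2500, 132.2500, 182.2500, 600.2500
Sum = 915.0000
Variance = 915.0000/4 = 228.7500

Variance = 228.7500


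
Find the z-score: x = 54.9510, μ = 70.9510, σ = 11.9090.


z = (54.9510 - 70.9510)/11.9090
= -16.0000/11.9090
= -1.3435

z = -1.3435


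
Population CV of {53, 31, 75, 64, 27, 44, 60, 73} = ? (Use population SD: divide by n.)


Mean = 53.3750
SD = 16.9332
CV = (16.9332/53.3750)*100 = 31.7250%

CV = 31.7250%


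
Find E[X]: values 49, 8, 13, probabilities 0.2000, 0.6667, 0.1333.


E[X] = 49*0.2000 + 8*0.6667 + 13*0.1333
= 9.8000 + 5.3336 + 1.7329
= 16.8665

E[X] = 16.8665


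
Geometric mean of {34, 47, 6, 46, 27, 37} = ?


Product = 34 × 47 × 6 × 46 × 27 × 37 = 440606952
GM = 440606952^(1/6) = 27.5851

GM = 27.5851


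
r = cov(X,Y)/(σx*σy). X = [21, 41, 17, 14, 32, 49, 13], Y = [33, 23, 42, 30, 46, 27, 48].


Mean X = 26.7143, Mean Y = 35.5714
SD X = 13.122655, SD Y = 9.053131
Cov = -66.122449
r = -66.122449/(13.122655*9.053131) = -0.5566

r = -0.5566


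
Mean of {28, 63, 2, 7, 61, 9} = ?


Sum = 28 + 63 + 2 + 7 + 61 + 9 = 170
n = 6
Mean = 170/6 = 28.3333

Mean = 28.3333


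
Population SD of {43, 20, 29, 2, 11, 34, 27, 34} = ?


Mean = 25.0000
Variance = 157.0000
SD = sqrt(157.0000) = 12.5300

SD = 12.5300


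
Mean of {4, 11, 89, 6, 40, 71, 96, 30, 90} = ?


Sum = 4 + 11 + 89 + 6 + 40 + 71 + 96 + 30 + 90 = 437
n = 9
Mean = 437/9 = 48.5556

Mean = 48.5556


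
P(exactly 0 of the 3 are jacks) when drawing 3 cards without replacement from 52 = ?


Hypergeometric: P(X=0) = C(4,0)·C(48,3) / C(52,3)
= 1 × 17296 / 22100
= 17296/22100 = 0.7826

P = 0.7826


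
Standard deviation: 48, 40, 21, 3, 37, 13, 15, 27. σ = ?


Mean = 25.5000
Variance = 205.5000
SD = sqrt(205.5000) = 14.3353

SD = 14.3353


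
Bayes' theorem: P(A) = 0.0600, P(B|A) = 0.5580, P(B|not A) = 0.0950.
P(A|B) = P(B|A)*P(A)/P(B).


P(B) = P(B|A)*P(A) + P(B|A')*P(A')
= 0.5580*0.0600 + 0.0950*0.9400
= 0.033480 + 0.089300 = 0.122780
P(A|B) = 0.033480/0.122780 = 0.2727

P(A|B) = 0.2727


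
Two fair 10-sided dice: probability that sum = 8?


Total outcomes = 10×10 = 100
Favorable (sum = 8): 7
P = 7/100 = 0.0700

P = 0.0700


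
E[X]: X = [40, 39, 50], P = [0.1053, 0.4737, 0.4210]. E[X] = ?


E[X] = 40*0.1053 + 39*0.4737 + 50*0.4210
= 4.2120 + 18.4743 + 21.0500
= 43.7363

E[X] = 43.7363


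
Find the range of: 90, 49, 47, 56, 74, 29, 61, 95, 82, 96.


Max = 96, Min = 29
Range = 96 - 29 = 67

Range = 67


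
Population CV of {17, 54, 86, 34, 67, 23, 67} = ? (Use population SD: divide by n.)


Mean = 49.7143
SD = 23.7950
CV = (23.7950/49.7143)*100 = 47.8636%

CV = 47.8636%


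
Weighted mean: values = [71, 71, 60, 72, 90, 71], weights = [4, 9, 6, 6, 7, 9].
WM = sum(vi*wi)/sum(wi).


Numerator = 71*4 + 71*9 + 60*6 + 72*6 + 90*7 + 71*9 = 2984
Denominator = 4 + 9 + 6 + 6 + 7 + 9 = 41
WM = 2984/41 = 72.7805

WM = 72.7805


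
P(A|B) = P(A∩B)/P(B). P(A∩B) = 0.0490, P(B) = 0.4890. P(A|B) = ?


P(A|B) = 0.0490/0.4890 = 0.1002

P(A|B) = 0.1002


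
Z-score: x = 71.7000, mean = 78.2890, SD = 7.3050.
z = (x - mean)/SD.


z = (71.7000 - 78.2890)/7.3050
= -6.5890/7.3050
= -0.9020

z = -0.9020


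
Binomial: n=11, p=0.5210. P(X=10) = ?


C(11,10) = 11
p^10 = 0.001474
(1-p)^1 = 0.479000
P = 11 * 0.001474 * 0.479000 = 0.0078

P(X=10) = 0.0078


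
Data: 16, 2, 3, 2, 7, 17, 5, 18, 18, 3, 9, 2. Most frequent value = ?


Frequencies: 2:3, 3:2, 5:1, 7:1, 9:1, 16:1, 17:1, 18:2
Max frequency = 3
Mode = 2

Mode = 2


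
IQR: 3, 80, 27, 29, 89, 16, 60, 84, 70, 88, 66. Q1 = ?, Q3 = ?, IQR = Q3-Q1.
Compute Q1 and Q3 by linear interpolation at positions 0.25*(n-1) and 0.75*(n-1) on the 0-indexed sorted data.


Sorted: 3, 16, 27, 29, 60, 66, 70, 80, 84, 88, 89
Q1 (25th %ile) = 28.0000
Q3 (75th %ile) = 82.0000
IQR = 82.0000 - 28.0000 = 54.0000

IQR = 54.0000


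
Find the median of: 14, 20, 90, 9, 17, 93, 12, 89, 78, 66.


Sorted: 9, 12, 14, 17, 20, 66, 78, 89, 90, 93
n = 10 (even)
Middle values: 20 and 66
Median = (20+66)/2 = 43.0000

Median = 43.0000


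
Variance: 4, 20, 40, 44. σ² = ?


Mean = 27.0000
Squared deviations: 529.0000, 49.0000, 169.0000, 289.0000
Sum = 1036.0000
Variance = 1036.0000/4 = 259.0000

Variance = 259.0000


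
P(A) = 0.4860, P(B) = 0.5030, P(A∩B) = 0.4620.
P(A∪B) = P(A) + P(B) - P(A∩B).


P(A∪B) = 0.4860 + 0.5030 - 0.4620
= 0.9890 - 0.4620
= 0.5270

P(A∪B) = 0.5270


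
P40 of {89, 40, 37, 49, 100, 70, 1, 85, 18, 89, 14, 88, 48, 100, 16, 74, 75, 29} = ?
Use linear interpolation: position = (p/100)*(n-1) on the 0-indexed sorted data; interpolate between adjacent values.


Sorted: 1, 14, 16, 18, 29, 37, 40, 48, 49, 70, 74, 75, 85, 88, 89, 89, 100, 100
n = 18
Index = 40/100 * 17 = 6.8000
Lower = data[6] = 40, Upper = data[7] = 48
P40 = 40 + 0.8000*(8) = 46.4000

P40 = 46.4000


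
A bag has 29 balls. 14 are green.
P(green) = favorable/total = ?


P = 14/29 = 0.4828

P = 0.4828


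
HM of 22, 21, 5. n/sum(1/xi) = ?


Sum of reciprocals = 1/22 + 1/21 + 1/5 = 0.293074
HM = 3/0.293074 = 10.2363

HM = 10.2363


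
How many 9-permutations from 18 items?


P(18,9) = 18!/9!
= 6402373705728000/362880
= 17643225600

P(18,9) = 17643225600


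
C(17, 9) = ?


C(17,9) = 17!/(9! × 8!)
= 355687428096000/(362880 × 40320)
= 24310

C(17,9) = 24310


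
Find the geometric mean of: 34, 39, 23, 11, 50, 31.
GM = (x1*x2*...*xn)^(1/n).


Product = 34 × 39 × 23 × 11 × 50 × 31 = 519990900
GM = 519990900^(1/6) = 28.3574

GM = 28.3574


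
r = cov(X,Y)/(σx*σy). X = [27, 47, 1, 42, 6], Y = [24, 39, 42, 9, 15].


Mean X = 24.6000, Mean Y = 25.8000
SD X = 18.510538, SD Y = 12.952220
Cov = -36.480000
r = -36.480000/(18.510538*12.952220) = -0.1522

r = -0.1522


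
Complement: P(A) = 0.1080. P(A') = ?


P(not A) = 1 - 0.1080 = 0.8920

P(not A) = 0.8920


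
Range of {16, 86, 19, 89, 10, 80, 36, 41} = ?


Max = 89, Min = 10
Range = 89 - 10 = 79

Range = 79


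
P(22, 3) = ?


P(22,3) = 22!/19!
= 1124000727777607680000/121645100408832000
= 9240

P(22,3) = 9240


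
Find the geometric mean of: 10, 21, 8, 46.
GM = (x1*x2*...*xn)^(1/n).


Product = 10 × 21 × 8 × 46 = 77280
GM = 77280^(1/4) = 16.6731

GM = 16.6731


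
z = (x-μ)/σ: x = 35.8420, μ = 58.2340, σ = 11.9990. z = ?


z = (35.8420 - 58.2340)/11.9990
= -22.3920/11.9990
= -1.8662

z = -1.8662


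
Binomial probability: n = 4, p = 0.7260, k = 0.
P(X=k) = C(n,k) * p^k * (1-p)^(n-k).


C(4,0) = 1
p^0 = 1.000000
(1-p)^4 = 0.005636
P = 1 * 1.000000 * 0.005636 = 0.0056

P(X=0) = 0.0056


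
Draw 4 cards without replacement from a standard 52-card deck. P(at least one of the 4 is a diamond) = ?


P(at least one) = 1 - P(none)
P(none) = (39/52) × (38/51) × (37/50) × (36/49) = 0.303818
P(at least one) = 1 - 0.303818 = 0.6962

P = 0.6962


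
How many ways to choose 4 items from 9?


C(9,4) = 9!/(4! × 5!)
= 362880/(24 × 120)
= 126

C(9,4) = 126


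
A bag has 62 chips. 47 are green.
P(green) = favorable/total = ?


P = 47/62 = 0.7581

P = 0.7581


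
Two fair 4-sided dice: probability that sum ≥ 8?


Total outcomes = 4×4 = 16
Favorable (sum ≥ 8): 1
P = 1/16 = 0.0625

P = 0.0625


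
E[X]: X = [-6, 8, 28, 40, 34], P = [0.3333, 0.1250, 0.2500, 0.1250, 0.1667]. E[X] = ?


E[X] = -6*0.3333 + 8*0.1250 + 28*0.2500 + 40*0.1250 + 34*0.1667
= -1.9998 + 1.0000 + 7.0000 + 5.0000 + 5.6678
= 16.6680

E[X] = 16.6680


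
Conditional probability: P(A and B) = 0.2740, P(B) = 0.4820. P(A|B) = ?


P(A|B) = 0.2740/0.4820 = 0.5685

P(A|B) = 0.5685


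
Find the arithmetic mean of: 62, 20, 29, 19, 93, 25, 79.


Sum = 62 + 20 + 29 + 19 + 93 + 25 + 79 = 327
n = 7
Mean = 327/7 = 46.7143

Mean = 46.7143


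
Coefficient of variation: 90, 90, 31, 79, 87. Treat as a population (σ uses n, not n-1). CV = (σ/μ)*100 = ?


Mean = 75.4000
SD = 22.5619
CV = (22.5619/75.4000)*100 = 29.9230%

CV = 29.9230%


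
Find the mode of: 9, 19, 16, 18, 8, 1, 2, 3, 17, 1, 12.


Frequencies: 1:2, 2:1, 3:1, 8:1, 9:1, 12:1, 16:1, 17:1, 18:1, 19:1
Max frequency = 2
Mode = 1

Mode = 1


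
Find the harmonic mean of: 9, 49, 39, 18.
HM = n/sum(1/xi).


Sum of reciprocals = 1/9 + 1/49 + 1/39 + 1/18 = 0.212716
HM = 4/0.212716 = 18.8044

HM = 18.8044


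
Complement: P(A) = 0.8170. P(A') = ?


P(not A) = 1 - 0.8170 = 0.1830

P(not A) = 0.1830


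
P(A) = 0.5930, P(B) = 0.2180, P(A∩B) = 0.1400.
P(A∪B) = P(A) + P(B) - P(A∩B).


P(A∪B) = 0.5930 + 0.2180 - 0.1400
= 0.8110 - 0.1400
= 0.6710

P(A∪B) = 0.6710


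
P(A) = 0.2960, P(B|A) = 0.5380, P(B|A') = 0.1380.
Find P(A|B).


P(B) = P(B|A)*P(A) + P(B|A')*P(A')
= 0.5380*0.2960 + 0.1380*0.7040
= 0.159248 + 0.097152 = 0.256400
P(A|B) = 0.159248/0.256400 = 0.6211

P(A|B) = 0.6211


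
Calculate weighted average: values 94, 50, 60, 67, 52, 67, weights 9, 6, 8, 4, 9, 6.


Numerator = 94*9 + 50*6 + 60*8 + 67*4 + 52*9 + 67*6 = 2764
Denominator = 9 + 6 + 8 + 4 + 9 + 6 = 42
WM = 2764/42 = 65.8095

WM = 65.8095


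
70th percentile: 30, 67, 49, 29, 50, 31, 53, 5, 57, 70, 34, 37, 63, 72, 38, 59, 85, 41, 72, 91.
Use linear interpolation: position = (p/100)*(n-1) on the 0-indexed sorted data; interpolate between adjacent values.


Sorted: 5, 29, 30, 31, 34, 37, 38, 41, 49, 50, 53, 57, 59, 63, 67, 70, 72, 72, 85, 91
n = 20
Index = 70/100 * 19 = 13.3000
Lower = data[13] = 63, Upper = data[14] = 67
P70 = 63 + 0.3000*(4) = 64.2000

P70 = 64.2000


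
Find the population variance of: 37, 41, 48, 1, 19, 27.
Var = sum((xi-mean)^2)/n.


Mean = 28.8333
Squared deviations: 66.6944, 148.0278, 367.3611, 774.6944, 96.6944, 3.3611
Sum = 1456.8333
Variance = 1456.8333/6 = 242.8056

Variance = 242.8056


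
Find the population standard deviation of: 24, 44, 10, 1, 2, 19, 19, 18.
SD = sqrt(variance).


Mean = 17.1250
Variance = 164.6094
SD = sqrt(164.6094) = 12.8300

SD = 12.8300


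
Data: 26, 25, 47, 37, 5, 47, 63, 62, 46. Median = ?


Sorted: 5, 25, 26, 37, 46, 47, 47, 62, 63
n = 9 (odd)
Middle value = 46

Median = 46


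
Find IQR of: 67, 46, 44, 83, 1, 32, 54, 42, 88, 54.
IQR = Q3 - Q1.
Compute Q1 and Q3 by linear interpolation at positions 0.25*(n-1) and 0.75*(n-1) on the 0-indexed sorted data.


Sorted: 1, 32, 42, 44, 46, 54, 54, 67, 83, 88
Q1 (25th %ile) = 42.5000
Q3 (75th %ile) = 63.7500
IQR = 63.7500 - 42.5000 = 21.2500

IQR = 21.2500


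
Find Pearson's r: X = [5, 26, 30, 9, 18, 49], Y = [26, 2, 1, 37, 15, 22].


Mean X = 22.8333, Mean Y = 17.1667
SD X = 14.599277, SD Y = 12.850638
Cov = -76.472222
r = -76.472222/(14.599277*12.850638) = -0.4076

r = -0.4076


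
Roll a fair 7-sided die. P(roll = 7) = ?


Favorable outcomes (roll = 7): 1
Total outcomes = 7
P = 1/7 = 0.1429

P = 0.1429


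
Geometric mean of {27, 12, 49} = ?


Product = 27 × 12 × 49 = 15876
GM = 15876^(1/3) = 25.1332

GM = 25.1332


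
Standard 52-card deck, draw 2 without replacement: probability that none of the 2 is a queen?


P(no queens) = (48/52) × (47/51)
= 0.8507

P = 0.8507


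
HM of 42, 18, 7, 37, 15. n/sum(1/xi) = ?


Sum of reciprocals = 1/42 + 1/18 + 1/7 + 1/37 + 1/15 = 0.315916
HM = 5/0.315916 = 15.8270

HM = 15.8270


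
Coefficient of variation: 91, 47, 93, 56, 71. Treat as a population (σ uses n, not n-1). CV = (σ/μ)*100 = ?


Mean = 71.6000
SD = 18.3478
CV = (18.3478/71.6000)*100 = 25.6254%

CV = 25.6254%


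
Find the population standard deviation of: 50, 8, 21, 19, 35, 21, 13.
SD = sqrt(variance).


Mean = 23.8571
Variance = 173.8367
SD = sqrt(173.8367) = 13.1847

SD = 13.1847


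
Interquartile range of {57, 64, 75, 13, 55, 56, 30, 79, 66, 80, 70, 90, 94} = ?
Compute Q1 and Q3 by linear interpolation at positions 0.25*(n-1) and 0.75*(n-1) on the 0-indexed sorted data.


Sorted: 13, 30, 55, 56, 57, 64, 66, 70, 75, 79, 80, 90, 94
Q1 (25th %ile) = 56.0000
Q3 (75th %ile) = 79.0000
IQR = 79.0000 - 56.0000 = 23.0000

IQR = 23.0000


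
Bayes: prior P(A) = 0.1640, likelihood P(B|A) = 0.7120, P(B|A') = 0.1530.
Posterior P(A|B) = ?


P(B) = P(B|A)*P(A) + P(B|A')*P(A')
= 0.7120*0.1640 + 0.1530*0.8360
= 0.116768 + 0.127908 = 0.244676
P(A|B) = 0.116768/0.244676 = 0.4772

P(A|B) = 0.4772


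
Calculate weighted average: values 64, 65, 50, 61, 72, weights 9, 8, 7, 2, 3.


Numerator = 64*9 + 65*8 + 50*7 + 61*2 + 72*3 = 1784
Denominator = 9 + 8 + 7 + 2 + 3 = 29
WM = 1784/29 = 61.5172

WM = 61.5172


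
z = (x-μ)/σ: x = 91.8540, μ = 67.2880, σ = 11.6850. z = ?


z = (91.8540 - 67.2880)/11.6850
= 24.5660/11.6850
= 2.1024

z = 2.1024


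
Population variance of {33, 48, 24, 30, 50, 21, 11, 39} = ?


Mean = 32.0000
Squared deviations: 1.0000, 256.0000, 64.0000, 4.0000, 324.0000, 121.0000, 441.0000, 49.0000
Sum = 1260.0000
Variance = 1260.0000/8 = 157.5000

Variance = 157.5000


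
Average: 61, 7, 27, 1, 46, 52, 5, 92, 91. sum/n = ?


Sum = 61 + 7 + 27 + 1 + 46 + 52 + 5 + 92 + 91 = 382
n = 9
Mean = 382/9 = 42.4444

Mean = 42.4444


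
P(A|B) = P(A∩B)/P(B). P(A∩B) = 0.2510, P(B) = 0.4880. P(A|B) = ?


P(A|B) = 0.2510/0.4880 = 0.5143

P(A|B) = 0.5143


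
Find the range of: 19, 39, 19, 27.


Max = 39, Min = 19
Range = 39 - 19 = 20

Range = 20


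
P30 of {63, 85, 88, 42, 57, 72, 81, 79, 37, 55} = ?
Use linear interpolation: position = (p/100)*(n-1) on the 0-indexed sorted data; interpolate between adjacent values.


Sorted: 37, 42, 55, 57, 63, 72, 79, 81, 85, 88
n = 10
Index = 30/100 * 9 = 2.7000
Lower = data[2] = 55, Upper = data[3] = 57
P30 = 55 + 0.7000*(2) = 56.4000

P30 = 56.4000


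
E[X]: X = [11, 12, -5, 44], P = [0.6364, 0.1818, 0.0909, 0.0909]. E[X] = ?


E[X] = 11*0.6364 + 12*0.1818 - 5*0.0909 + 44*0.0909
= 7.0004 + 2.1816 - 0.4545 + 3.9996
= 12.7271

E[X] = 12.7271


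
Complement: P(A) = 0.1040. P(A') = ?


P(not A) = 1 - 0.1040 = 0.8960

P(not A) = 0.8960


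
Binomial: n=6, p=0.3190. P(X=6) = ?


C(6,6) = 1
p^6 = 0.001054
(1-p)^0 = 1.000000
P = 1 * 0.001054 * 1.000000 = 0.0011

P(X=6) = 0.0011


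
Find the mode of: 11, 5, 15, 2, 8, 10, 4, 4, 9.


Frequencies: 2:1, 4:2, 5:1, 8:1, 9:1, 10:1, 11:1, 15:1
Max frequency = 2
Mode = 4

Mode = 4


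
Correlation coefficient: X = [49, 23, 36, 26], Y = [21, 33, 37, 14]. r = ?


Mean X = 33.5000, Mean Y = 26.2500
SD X = 10.161201, SD Y = 9.202581
Cov = -8.375000
r = -8.375000/(10.161201*9.202581) = -0.0896

r = -0.0896


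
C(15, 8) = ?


C(15,8) = 15!/(8! × 7!)
= 1307674368000/(40320 × 5040)
= 6435

C(15,8) = 6435


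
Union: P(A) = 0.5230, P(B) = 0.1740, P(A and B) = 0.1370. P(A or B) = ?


P(A∪B) = 0.5230 + 0.1740 - 0.1370
= 0.6970 - 0.1370
= 0.5600

P(A∪B) = 0.5600


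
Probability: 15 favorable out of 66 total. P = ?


P = 15/66 = 0.2273

P = 0.2273


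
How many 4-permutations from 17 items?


P(17,4) = 17!/13!
= 355687428096000/6227020800
= 57120

P(17,4) = 57120


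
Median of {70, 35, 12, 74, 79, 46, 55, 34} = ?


Sorted: 12, 34, 35, 46, 55, 70, 74, 79
n = 8 (even)
Middle values: 46 and 55
Median = (46+55)/2 = 50.5000

Median = 50.5000


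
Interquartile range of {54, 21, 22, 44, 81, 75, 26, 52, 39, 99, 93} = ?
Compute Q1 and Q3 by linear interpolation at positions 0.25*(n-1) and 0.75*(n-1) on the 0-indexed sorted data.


Sorted: 21, 22, 26, 39, 44, 52, 54, 75, 81, 93, 99
Q1 (25th %ile) = 32.5000
Q3 (75th %ile) = 78.0000
IQR = 78.0000 - 32.5000 = 45.5000

IQR = 45.5000


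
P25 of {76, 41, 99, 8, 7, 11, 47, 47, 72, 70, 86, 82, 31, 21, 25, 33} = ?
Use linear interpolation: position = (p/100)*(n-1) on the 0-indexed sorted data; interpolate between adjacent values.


Sorted: 7, 8, 11, 21, 25, 31, 33, 41, 47, 47, 70, 72, 76, 82, 86, 99
n = 16
Index = 25/100 * 15 = 3.7500
Lower = data[3] = 21, Upper = data[4] = 25
P25 = 21 + 0.7500*(4) = 24.0000

P25 = 24.0000


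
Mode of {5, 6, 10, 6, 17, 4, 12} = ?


Frequencies: 4:1, 5:1, 6:2, 10:1, 12:1, 17:1
Max frequency = 2
Mode = 6

Mode = 6


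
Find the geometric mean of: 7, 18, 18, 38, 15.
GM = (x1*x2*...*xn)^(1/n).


Product = 7 × 18 × 18 × 38 × 15 = 1292760
GM = 1292760^(1/5) = 16.6841

GM = 16.6841


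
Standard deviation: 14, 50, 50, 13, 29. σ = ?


Mean = 31.2000
Variance = 267.7600
SD = sqrt(267.7600) = 16.3634

SD = 16.3634


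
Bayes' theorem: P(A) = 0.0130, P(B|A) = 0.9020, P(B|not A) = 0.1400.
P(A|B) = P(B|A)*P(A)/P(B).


P(B) = P(B|A)*P(A) + P(B|A')*P(A')
= 0.9020*0.0130 + 0.1400*0.9870
= 0.011726 + 0.138180 = 0.149906
P(A|B) = 0.011726/0.149906 = 0.0782

P(A|B) = 0.0782


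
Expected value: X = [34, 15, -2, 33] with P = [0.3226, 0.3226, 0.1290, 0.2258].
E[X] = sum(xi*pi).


E[X] = 34*0.3226 + 15*0.3226 - 2*0.1290 + 33*0.2258
= 10.9684 + 4.8390 - 0.2580 + 7.4514
= 23.0008

E[X] = 23.0008


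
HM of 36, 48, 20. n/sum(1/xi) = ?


Sum of reciprocals = 1/36 + 1/48 + 1/20 = 0.098611
HM = 3/0.098611 = 30.4225

HM = 30.4225


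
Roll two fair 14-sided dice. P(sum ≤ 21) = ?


Total outcomes = 14×14 = 196
Favorable (sum ≤ 21): 168
P = 168/196 = 0.8571

P = 0.8571


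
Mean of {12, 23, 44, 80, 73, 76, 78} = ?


Sum = 12 + 23 + 44 + 80 + 73 + 76 + 78 = 386
n = 7
Mean = 386/7 = 55.1429

Mean = 55.1429


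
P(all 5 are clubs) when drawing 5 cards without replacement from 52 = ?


P(all clubs) = (13/52) × (12/51) × (11/50) × (10/49) × (9/48)
= 0.0005

P = 0.0005


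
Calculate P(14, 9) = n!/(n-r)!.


P(14,9) = 14!/5!
= 87178291200/120
= 726485760

P(14,9) = 726485760


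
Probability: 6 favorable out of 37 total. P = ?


P = 6/37 = 0.1622

P = 0.1622


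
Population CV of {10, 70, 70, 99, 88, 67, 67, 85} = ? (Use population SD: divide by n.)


Mean = 69.5000
SD = 25.0150
CV = (25.0150/69.5000)*100 = 35.9928%

CV = 35.9928%


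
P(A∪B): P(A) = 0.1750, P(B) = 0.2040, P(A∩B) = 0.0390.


P(A∪B) = 0.1750 + 0.2040 - 0.0390
= 0.3790 - 0.0390
= 0.3400

P(A∪B) = 0.3400


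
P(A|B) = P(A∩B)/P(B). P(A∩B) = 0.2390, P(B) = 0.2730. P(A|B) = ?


P(A|B) = 0.2390/0.2730 = 0.8755

P(A|B) = 0.8755


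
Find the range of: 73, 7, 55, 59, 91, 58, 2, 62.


Max = 91, Min = 2
Range = 91 - 2 = 89

Range = 89


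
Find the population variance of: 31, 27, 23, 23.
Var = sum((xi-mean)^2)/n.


Mean = 26.0000
Squared deviations: 25.0000, 1.0000, 9.0000, 9.0000
Sum = 44.0000
Variance = 44.0000/4 = 11.0000

Variance = 11.0000


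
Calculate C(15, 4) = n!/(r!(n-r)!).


C(15,4) = 15!/(4! × 11!)
= 1307674368000/(24 × 39916800)
= 1365

C(15,4) = 1365


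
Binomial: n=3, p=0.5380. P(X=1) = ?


C(3,1) = 3
p^1 = 0.538000
(1-p)^2 = 0.213444
P = 3 * 0.538000 * 0.213444 = 0.3445

P(X=1) = 0.3445


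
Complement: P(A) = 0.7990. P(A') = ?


P(not A) = 1 - 0.7990 = 0.2010

P(not A) = 0.2010


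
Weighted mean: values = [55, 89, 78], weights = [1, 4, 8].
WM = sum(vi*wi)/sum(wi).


Numerator = 55*1 + 89*4 + 78*8 = 1035
Denominator = 1 + 4 + 8 = 13
WM = 1035/13 = 79.6154

WM = 79.6154


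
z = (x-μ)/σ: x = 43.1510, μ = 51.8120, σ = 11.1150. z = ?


z = (43.1510 - 51.8120)/11.1150
= -8.6610/11.1150
= -0.7792

z = -0.7792


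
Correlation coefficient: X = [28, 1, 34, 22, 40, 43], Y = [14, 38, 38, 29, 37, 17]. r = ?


Mean X = 28.0000, Mean Y = 28.8333
SD X = 13.964240, SD Y = 9.956851
Cov = -45.500000
r = -45.500000/(13.964240*9.956851) = -0.3272

r = -0.3272


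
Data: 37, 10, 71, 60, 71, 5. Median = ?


Sorted: 5, 10, 37, 60, 71, 71
n = 6 (even)
Middle values: 37 and 60
Median = (37+60)/2 = 48.5000

Median = 48.5000


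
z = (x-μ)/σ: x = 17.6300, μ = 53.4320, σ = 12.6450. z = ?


z = (17.6300 - 53.4320)/12.6450
= -35.8020/12.6450
= -2.8313

z = -2.8313


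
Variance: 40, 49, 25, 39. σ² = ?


Mean = 38.2500
Squared deviations: 3.0625, 115.5625, 175.5625, 0.5625
Sum = 294.7500
Variance = 294.7500/4 = 73.6875

Variance = 73.6875


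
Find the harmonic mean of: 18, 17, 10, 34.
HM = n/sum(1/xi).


Sum of reciprocals = 1/18 + 1/17 + 1/10 + 1/34 = 0.243791
HM = 4/0.243791 = 16.4075

HM = 16.4075


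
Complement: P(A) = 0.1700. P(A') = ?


P(not A) = 1 - 0.1700 = 0.8300

P(not A) = 0.8300


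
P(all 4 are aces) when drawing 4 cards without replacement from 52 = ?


P(all aces) = (4/52) × (3/51) × (2/50) × (1/49)
= 3.6938e-06

P = 3.6938e-06


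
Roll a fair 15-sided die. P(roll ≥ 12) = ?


Favorable outcomes (roll ≥ 12): 4
Total outcomes = 15
P = 4/15 = 0.2667

P = 0.2667


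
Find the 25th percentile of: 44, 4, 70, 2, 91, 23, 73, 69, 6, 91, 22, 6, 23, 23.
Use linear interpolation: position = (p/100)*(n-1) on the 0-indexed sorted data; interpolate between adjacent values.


Sorted: 2, 4, 6, 6, 22, 23, 23, 23, 44, 69, 70, 73, 91, 91
n = 14
Index = 25/100 * 13 = 3.2500
Lower = data[3] = 6, Upper = data[4] = 22
P25 = 6 + 0.2500*(16) = 10.0000

P25 = 10.0000


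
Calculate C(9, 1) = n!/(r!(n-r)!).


C(9,1) = 9!/(1! × 8!)
= 362880/(1 × 40320)
= 9

C(9,1) = 9


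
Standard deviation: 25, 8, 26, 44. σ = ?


Mean = 25.7500
Variance = 162.1875
SD = sqrt(162.1875) = 12.7353

SD = 12.7353


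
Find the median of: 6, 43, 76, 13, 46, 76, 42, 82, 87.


Sorted: 6, 13, 42, 43, 46, 76, 76, 82, 87
n = 9 (odd)
Middle value = 46

Median = 46


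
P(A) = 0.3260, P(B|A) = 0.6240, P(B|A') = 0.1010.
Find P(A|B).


P(B) = P(B|A)*P(A) + P(B|A')*P(A')
= 0.6240*0.3260 + 0.1010*0.6740
= 0.203424 + 0.068074 = 0.271498
P(A|B) = 0.203424/0.271498 = 0.7493

P(A|B) = 0.7493


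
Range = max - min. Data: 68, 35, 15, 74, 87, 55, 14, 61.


Max = 87, Min = 14
Range = 87 - 14 = 73

Range = 73


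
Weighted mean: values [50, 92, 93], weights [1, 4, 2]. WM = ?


Numerator = 50*1 + 92*4 + 93*2 = 604
Denominator = 1 + 4 + 2 = 7
WM = 604/7 = 86.2857

WM = 86.2857


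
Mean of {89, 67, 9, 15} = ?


Sum = 89 + 67 + 9 + 15 = 180
n = 4
Mean = 180/4 = 45.0000

Mean = 45.0000


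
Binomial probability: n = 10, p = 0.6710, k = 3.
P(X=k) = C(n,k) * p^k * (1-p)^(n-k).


C(10,3) = 120
p^3 = 0.302112
(1-p)^7 = 0.000417
P = 120 * 0.302112 * 0.000417 = 0.0151

P(X=3) = 0.0151


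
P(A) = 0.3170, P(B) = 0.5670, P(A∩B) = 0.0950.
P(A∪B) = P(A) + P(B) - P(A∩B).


P(A∪B) = 0.3170 + 0.5670 - 0.0950
= 0.8840 - 0.0950
= 0.7890

P(A∪B) = 0.7890


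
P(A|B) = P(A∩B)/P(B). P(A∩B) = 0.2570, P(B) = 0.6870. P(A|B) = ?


P(A|B) = 0.2570/0.6870 = 0.3741

P(A|B) = 0.3741


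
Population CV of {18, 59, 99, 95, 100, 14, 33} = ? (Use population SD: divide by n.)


Mean = 59.7143
SD = 35.7680
CV = (35.7680/59.7143)*100 = 59.8985%

CV = 59.8985%


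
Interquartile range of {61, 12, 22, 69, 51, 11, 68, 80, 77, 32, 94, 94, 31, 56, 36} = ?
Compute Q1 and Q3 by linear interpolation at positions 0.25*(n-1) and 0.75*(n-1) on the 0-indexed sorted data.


Sorted: 11, 12, 22, 31, 32, 36, 51, 56, 61, 68, 69, 77, 80, 94, 94
Q1 (25th %ile) = 31.5000
Q3 (75th %ile) = 73.0000
IQR = 73.0000 - 31.5000 = 41.5000

IQR = 41.5000


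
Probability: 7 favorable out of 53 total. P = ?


P = 7/53 = 0.1321

P = 0.1321


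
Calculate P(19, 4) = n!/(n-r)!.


P(19,4) = 19!/15!
= 121645100408832000/1307674368000
= 93024

P(19,4) = 93024


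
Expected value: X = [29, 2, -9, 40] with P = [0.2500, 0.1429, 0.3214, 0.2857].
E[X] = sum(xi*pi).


E[X] = 29*0.2500 + 2*0.1429 - 9*0.3214 + 40*0.2857
= 7.2500 + 0.2858 - 2.8926 + 11.4280
= 16.0712

E[X] = 16.0712


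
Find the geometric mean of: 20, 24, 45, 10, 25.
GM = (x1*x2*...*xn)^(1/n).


Product = 20 × 24 × 45 × 10 × 25 = 5400000
GM = 5400000^(1/5) = 22.2064

GM = 22.2064


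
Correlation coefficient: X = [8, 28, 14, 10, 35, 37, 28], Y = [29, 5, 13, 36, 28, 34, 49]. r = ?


Mean X = 22.8571, Mean Y = 27.7143
SD X = 11.115351, SD Y = 13.603721
Cov = 12.816327
r = 12.816327/(11.115351*13.603721) = 0.0848

r = 0.0848


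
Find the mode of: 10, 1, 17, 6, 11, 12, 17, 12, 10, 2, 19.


Frequencies: 1:1, 2:1, 6:1, 10:2, 11:1, 12:2, 17:2, 19:1
Max frequency = 2
Mode = 10, 12, 17

Mode = 10, 12, 17


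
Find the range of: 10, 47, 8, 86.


Max = 86, Min = 8
Range = 86 - 8 = 78

Range = 78


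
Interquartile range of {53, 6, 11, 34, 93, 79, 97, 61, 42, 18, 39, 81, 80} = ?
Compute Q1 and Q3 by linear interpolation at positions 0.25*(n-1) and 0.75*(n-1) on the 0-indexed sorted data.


Sorted: 6, 11, 18, 34, 39, 42, 53, 61, 79, 80, 81, 93, 97
Q1 (25th %ile) = 34.0000
Q3 (75th %ile) = 80.0000
IQR = 80.0000 - 34.0000 = 46.0000

IQR = 46.0000


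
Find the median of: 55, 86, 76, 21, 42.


Sorted: 21, 42, 55, 76, 86
n = 5 (odd)
Middle value = 55

Median = 55


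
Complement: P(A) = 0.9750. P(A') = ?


P(not A) = 1 - 0.9750 = 0.0250

P(not A) = 0.0250


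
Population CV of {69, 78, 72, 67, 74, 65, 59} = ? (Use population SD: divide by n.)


Mean = 69.1429
SD = 5.7923
CV = (5.7923/69.1429)*100 = 8.3773%

CV = 8.3773%


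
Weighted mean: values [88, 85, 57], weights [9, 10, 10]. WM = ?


Numerator = 88*9 + 85*10 + 57*10 = 2212
Denominator = 9 + 10 + 10 = 29
WM = 2212/29 = 76.2759

WM = 76.2759


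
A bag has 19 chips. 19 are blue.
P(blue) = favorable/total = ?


P = 19/19 = 1.0000

P = 1.0000


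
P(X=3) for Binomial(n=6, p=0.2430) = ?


C(6,3) = 20
p^3 = 0.014349
(1-p)^3 = 0.433798
P = 20 * 0.014349 * 0.433798 = 0.1245

P(X=3) = 0.1245


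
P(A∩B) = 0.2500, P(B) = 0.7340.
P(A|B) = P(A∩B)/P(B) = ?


P(A|B) = 0.2500/0.7340 = 0.3406

P(A|B) = 0.3406


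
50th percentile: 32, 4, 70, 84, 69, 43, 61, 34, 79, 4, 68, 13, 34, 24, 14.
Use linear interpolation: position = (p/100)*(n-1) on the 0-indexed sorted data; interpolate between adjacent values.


Sorted: 4, 4, 13, 14, 24, 32, 34, 34, 43, 61, 68, 69, 70, 79, 84
n = 15
Index = 50/100 * 14 = 7.0000
Lower = data[7] = 34, Upper = data[8] = 43
P50 = 34 + 0*(9) = 34.0000

P50 = 34.0000


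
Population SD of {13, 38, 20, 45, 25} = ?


Mean = 28.2000
Variance = 137.3600
SD = sqrt(137.3600) = 11.7201

SD = 11.7201


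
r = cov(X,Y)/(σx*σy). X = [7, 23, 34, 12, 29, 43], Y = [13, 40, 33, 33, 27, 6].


Mean X = 24.6667, Mean Y = 25.3333
SD X = 12.364825, SD Y = 11.981467
Cov = -29.888889
r = -29.888889/(12.364825*11.981467) = -0.2017

r = -0.2017


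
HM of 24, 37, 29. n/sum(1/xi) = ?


Sum of reciprocals = 1/24 + 1/37 + 1/29 = 0.103176
HM = 3/0.103176 = 29.0764

HM = 29.0764


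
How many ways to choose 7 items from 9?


C(9,7) = 9!/(7! × 2!)
= 362880/(5040 × 2)
= 36

C(9,7) = 36


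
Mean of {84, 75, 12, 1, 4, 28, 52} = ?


Sum = 84 + 75 + 12 + 1 + 4 + 28 + 52 = 256
n = 7
Mean = 256/7 = 36.5714

Mean = 36.5714


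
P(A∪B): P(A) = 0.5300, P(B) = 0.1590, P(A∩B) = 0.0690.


P(A∪B) = 0.5300 + 0.1590 - 0.0690
= 0.6890 - 0.0690
= 0.6200

P(A∪B) = 0.6200


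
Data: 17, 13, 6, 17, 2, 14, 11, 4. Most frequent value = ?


Frequencies: 2:1, 4:1, 6:1, 11:1, 13:1, 14:1, 17:2
Max frequency = 2
Mode = 17

Mode = 17


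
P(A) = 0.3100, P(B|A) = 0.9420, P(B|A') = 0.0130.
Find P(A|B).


P(B) = P(B|A)*P(A) + P(B|A')*P(A')
= 0.9420*0.3100 + 0.0130*0.6900
= 0.292020 + 0.008970 = 0.300990
P(A|B) = 0.292020/0.300990 = 0.9702

P(A|B) = 0.9702


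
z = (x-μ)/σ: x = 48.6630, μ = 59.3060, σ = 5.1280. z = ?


z = (48.6630 - 59.3060)/5.1280
= -10.6430/5.1280
= -2.0755

z = -2.0755


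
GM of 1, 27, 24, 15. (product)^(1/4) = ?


Product = 1 × 27 × 24 × 15 = 9720
GM = 9720^(1/4) = 9.9293

GM = 9.9293


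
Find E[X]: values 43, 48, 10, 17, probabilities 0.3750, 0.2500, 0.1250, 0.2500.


E[X] = 43*0.3750 + 48*0.2500 + 10*0.1250 + 17*0.2500
= 16.1250 + 12.0000 + 1.2500 + 4.2500
= 33.6250

E[X] = 33.6250


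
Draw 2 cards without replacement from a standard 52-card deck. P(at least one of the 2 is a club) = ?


P(at least one) = 1 - P(none)
P(none) = (39/52) × (38/51) = 0.558824
P(at least one) = 1 - 0.558824 = 0.4412

P = 0.4412


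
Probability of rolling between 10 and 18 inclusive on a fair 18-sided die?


Favorable outcomes (10 ≤ roll ≤ 18): 9
Total outcomes = 18
P = 9/18 = 0.5000

P = 0.5000


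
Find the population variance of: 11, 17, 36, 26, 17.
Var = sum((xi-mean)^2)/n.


Mean = 21.4000
Squared deviations: 108.1600, 19.3600, 213.1600, 21.1600, 19.3600
Sum = 381.2000
Variance = 381.2000/5 = 76.2400

Variance = 76.2400


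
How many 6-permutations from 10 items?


P(10,6) = 10!/4!
= 3628800/24
= 151200

P(10,6) = 151200


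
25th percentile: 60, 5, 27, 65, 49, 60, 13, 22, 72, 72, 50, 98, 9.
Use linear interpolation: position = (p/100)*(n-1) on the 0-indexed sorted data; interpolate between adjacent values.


Sorted: 5, 9, 13, 22, 27, 49, 50, 60, 60, 65, 72, 72, 98
n = 13
Index = 25/100 * 12 = 3.0000
Lower = data[3] = 22, Upper = data[4] = 27
P25 = 22 + 0*(5) = 22.0000

P25 = 22.0000


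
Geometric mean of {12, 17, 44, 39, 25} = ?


Product = 12 × 17 × 44 × 39 × 25 = 8751600
GM = 8751600^(1/5) = 24.4578

GM = 24.4578


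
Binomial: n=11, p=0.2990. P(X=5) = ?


C(11,5) = 462
p^5 = 0.002390
(1-p)^6 = 0.118661
P = 462 * 0.002390 * 0.118661 = 0.1310

P(X=5) = 0.1310


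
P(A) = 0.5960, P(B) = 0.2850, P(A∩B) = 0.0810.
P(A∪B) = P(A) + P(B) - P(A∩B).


P(A∪B) = 0.5960 + 0.2850 - 0.0810
= 0.8810 - 0.0810
= 0.8000

P(A∪B) = 0.8000


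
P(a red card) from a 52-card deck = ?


26 red cards in 52 cards
P = 26/52 = 0.5000

P = 0.5000


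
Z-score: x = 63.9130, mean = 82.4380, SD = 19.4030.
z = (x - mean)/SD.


z = (63.9130 - 82.4380)/19.4030
= -18.5250/19.4030
= -0.9547

z = -0.9547


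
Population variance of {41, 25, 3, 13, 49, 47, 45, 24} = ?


Mean = 30.8750
Squared deviations: 102.5156, 34.5156, 777.0156, 319.5156, 328.5156, 260.0156, 199.5156, 47.2656
Sum = 2068.8750
Variance = 2068.8750/8 = 258.6094

Variance = 258.6094


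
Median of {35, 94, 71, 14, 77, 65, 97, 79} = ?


Sorted: 14, 35, 65, 71, 77, 79, 94, 97
n = 8 (even)
Middle values: 71 and 77
Median = (71+77)/2 = 74.0000

Median = 74.0000


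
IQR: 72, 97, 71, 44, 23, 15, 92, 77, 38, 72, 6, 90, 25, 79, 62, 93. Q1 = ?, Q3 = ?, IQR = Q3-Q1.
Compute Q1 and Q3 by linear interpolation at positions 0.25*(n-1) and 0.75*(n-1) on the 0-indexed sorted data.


Sorted: 6, 15, 23, 25, 38, 44, 62, 71, 72, 72, 77, 79, 90, 92, 93, 97
Q1 (25th %ile) = 34.7500
Q3 (75th %ile) = 81.7500
IQR = 81.7500 - 34.7500 = 47.0000

IQR = 47.0000


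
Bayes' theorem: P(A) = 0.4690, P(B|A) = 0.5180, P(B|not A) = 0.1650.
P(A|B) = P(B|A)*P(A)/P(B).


P(B) = P(B|A)*P(A) + P(B|A')*P(A')
= 0.5180*0.4690 + 0.1650*0.5310
= 0.242942 + 0.087615 = 0.330557
P(A|B) = 0.242942/0.330557 = 0.7349

P(A|B) = 0.7349


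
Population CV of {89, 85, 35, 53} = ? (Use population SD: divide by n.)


Mean = 65.5000
SD = 22.4666
CV = (22.4666/65.5000)*100 = 34.3002%

CV = 34.3002%


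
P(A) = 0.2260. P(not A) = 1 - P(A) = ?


P(not A) = 1 - 0.2260 = 0.7740

P(not A) = 0.7740


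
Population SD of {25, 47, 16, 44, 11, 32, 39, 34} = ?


Mean = 31.0000
Variance = 145.0000
SD = sqrt(145.0000) = 12.0416

SD = 12.0416


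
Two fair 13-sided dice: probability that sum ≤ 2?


Total outcomes = 13×13 = 169
Favorable (sum ≤ 2): 1
P = 1/169 = 0.0059

P = 0.0059


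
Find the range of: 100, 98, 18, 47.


Max = 100, Min = 18
Range = 100 - 18 = 82

Range = 82


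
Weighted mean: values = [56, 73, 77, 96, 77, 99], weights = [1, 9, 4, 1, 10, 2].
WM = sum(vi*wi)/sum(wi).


Numerator = 56*1 + 73*9 + 77*4 + 96*1 + 77*10 + 99*2 = 2085
Denominator = 1 + 9 + 4 + 1 + 10 + 2 = 27
WM = 2085/27 = 77.2222

WM = 77.2222


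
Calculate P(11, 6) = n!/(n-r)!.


P(11,6) = 11!/5!
= 39916800/120
= 332640

P(11,6) = 332640
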